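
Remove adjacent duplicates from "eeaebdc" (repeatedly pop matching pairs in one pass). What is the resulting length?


Input: eeaebdc
Stack-based adjacent duplicate removal:
  Read 'e': push. Stack: e
  Read 'e': matches stack top 'e' => pop. Stack: (empty)
  Read 'a': push. Stack: a
  Read 'e': push. Stack: ae
  Read 'b': push. Stack: aeb
  Read 'd': push. Stack: aebd
  Read 'c': push. Stack: aebdc
Final stack: "aebdc" (length 5)

5


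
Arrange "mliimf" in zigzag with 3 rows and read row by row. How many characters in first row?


Zigzag "mliimf" into 3 rows:
Placing characters:
  'm' => row 0
  'l' => row 1
  'i' => row 2
  'i' => row 1
  'm' => row 0
  'f' => row 1
Rows:
  Row 0: "mm"
  Row 1: "lif"
  Row 2: "i"
First row length: 2

2


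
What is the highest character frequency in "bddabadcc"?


Input: bddabadcc
Character counts:
  'a': 2
  'b': 2
  'c': 2
  'd': 3
Maximum frequency: 3

3


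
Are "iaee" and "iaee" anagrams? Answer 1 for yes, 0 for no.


Strings: "iaee", "iaee"
Sorted first:  aeei
Sorted second: aeei
Sorted forms match => anagrams

1


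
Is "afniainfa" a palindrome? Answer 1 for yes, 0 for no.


Input: afniainfa
Reversed: afniainfa
  Compare pos 0 ('a') with pos 8 ('a'): match
  Compare pos 1 ('f') with pos 7 ('f'): match
  Compare pos 2 ('n') with pos 6 ('n'): match
  Compare pos 3 ('i') with pos 5 ('i'): match
Result: palindrome

1


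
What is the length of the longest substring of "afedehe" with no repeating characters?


Input: "afedehe"
Sliding window (track last position of each char):
  Position 0 ('a'): window [0,0] length 1 -- new best
  Position 1 ('f'): window [0,1] length 2 -- new best
  Position 2 ('e'): window [0,2] length 3 -- new best
  Position 3 ('d'): window [0,3] length 4 -- new best
  Position 4 ('e'): repeat (last at 2), move window start to 3
  Position 4 ('e'): window [3,4] length 2
  Position 5 ('h'): window [3,5] length 3
  Position 6 ('e'): repeat (last at 4), move window start to 5
  Position 6 ('e'): window [5,6] length 2
Longest substring with no repeats: "afed" with length 4

4


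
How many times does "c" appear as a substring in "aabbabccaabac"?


Searching for "c" in "aabbabccaabac"
Scanning each position:
  Position 0: "a" => no
  Position 1: "a" => no
  Position 2: "b" => no
  Position 3: "b" => no
  Position 4: "a" => no
  Position 5: "b" => no
  Position 6: "c" => MATCH
  Position 7: "c" => MATCH
  Position 8: "a" => no
  Position 9: "a" => no
  Position 10: "b" => no
  Position 11: "a" => no
  Position 12: "c" => MATCH
Total occurrences: 3

3


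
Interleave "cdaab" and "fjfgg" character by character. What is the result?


Interleaving "cdaab" and "fjfgg":
  Position 0: 'c' from first, 'f' from second => "cf"
  Position 1: 'd' from first, 'j' from second => "dj"
  Position 2: 'a' from first, 'f' from second => "af"
  Position 3: 'a' from first, 'g' from second => "ag"
  Position 4: 'b' from first, 'g' from second => "bg"
Result: cfdjafagbg

cfdjafagbg


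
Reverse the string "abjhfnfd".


Input: abjhfnfd
Reading characters right to left:
  Position 7: 'd'
  Position 6: 'f'
  Position 5: 'n'
  Position 4: 'f'
  Position 3: 'h'
  Position 2: 'j'
  Position 1: 'b'
  Position 0: 'a'
Reversed: dfnfhjba

dfnfhjba


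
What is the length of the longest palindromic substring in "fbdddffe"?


Input: "fbdddffe"
Checking substrings for palindromes:
  [2:5] "ddd" (len 3) => palindrome
  [2:4] "dd" (len 2) => palindrome
  [3:5] "dd" (len 2) => palindrome
  [5:7] "ff" (len 2) => palindrome
Longest palindromic substring: "ddd" with length 3

3


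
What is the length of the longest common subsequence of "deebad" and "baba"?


LCS of "deebad" and "baba"
DP table:
           b    a    b    a
      0    0    0    0    0
  d   0    0    0    0    0
  e   0    0    0    0    0
  e   0    0    0    0    0
  b   0    1    1    1    1
  a   0    1    2    2    2
  d   0    1    2    2    2
LCS length = dp[6][4] = 2

2


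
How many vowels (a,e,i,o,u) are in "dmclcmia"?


Input: dmclcmia
Checking each character:
  'd' at position 0: consonant
  'm' at position 1: consonant
  'c' at position 2: consonant
  'l' at position 3: consonant
  'c' at position 4: consonant
  'm' at position 5: consonant
  'i' at position 6: vowel (running total: 1)
  'a' at position 7: vowel (running total: 2)
Total vowels: 2

2


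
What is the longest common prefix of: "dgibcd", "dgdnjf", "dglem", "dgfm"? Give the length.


Words: dgibcd, dgdnjf, dglem, dgfm
  Position 0: all 'd' => match
  Position 1: all 'g' => match
  Position 2: ('i', 'd', 'l', 'f') => mismatch, stop
LCP = "dg" (length 2)

2


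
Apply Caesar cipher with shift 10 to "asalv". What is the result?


Caesar cipher: shift "asalv" by 10
  'a' (pos 0) + 10 = pos 10 = 'k'
  's' (pos 18) + 10 = pos 2 = 'c'
  'a' (pos 0) + 10 = pos 10 = 'k'
  'l' (pos 11) + 10 = pos 21 = 'v'
  'v' (pos 21) + 10 = pos 5 = 'f'
Result: kckvf

kckvf


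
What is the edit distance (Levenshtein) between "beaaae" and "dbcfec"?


Computing edit distance: "beaaae" -> "dbcfec"
DP table:
           d    b    c    f    e    c
      0    1    2    3    4    5    6
  b   1    1    1    2    3    4    5
  e   2    2    2    2    3    3    4
  a   3    3    3    3    3    4    4
  a   4    4    4    4    4    4    5
  a   5    5    5    5    5    5    5
  e   6    6    6    6    6    5    6
Edit distance = dp[6][6] = 6

6


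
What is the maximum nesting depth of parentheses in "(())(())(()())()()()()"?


Input: "(())(())(()())()()()()"
Tracking depth:
  Position 0 '(': depth becomes 1
  Position 1 '(': depth becomes 2
  Position 2 ')': depth becomes 1
  Position 3 ')': depth becomes 0
  Position 4 '(': depth becomes 1
  Position 5 '(': depth becomes 2
  Position 6 ')': depth becomes 1
  Position 7 ')': depth becomes 0
  Position 8 '(': depth becomes 1
  Position 9 '(': depth becomes 2
  Position 10 ')': depth becomes 1
  Position 11 '(': depth becomes 2
  Position 12 ')': depth becomes 1
  Position 13 ')': depth becomes 0
  Position 14 '(': depth becomes 1
  Position 15 ')': depth becomes 0
  Position 16 '(': depth becomes 1
  Position 17 ')': depth becomes 0
  Position 18 '(': depth becomes 1
  Position 19 ')': depth becomes 0
  Position 20 '(': depth becomes 1
  Position 21 ')': depth becomes 0
Maximum depth reached: 2

2


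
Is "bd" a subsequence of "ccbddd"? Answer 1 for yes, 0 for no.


Check if "bd" is a subsequence of "ccbddd"
Greedy scan:
  Position 0 ('c'): no match needed
  Position 1 ('c'): no match needed
  Position 2 ('b'): matches sub[0] = 'b'
  Position 3 ('d'): matches sub[1] = 'd'
  Position 4 ('d'): no match needed
  Position 5 ('d'): no match needed
All 2 characters matched => is a subsequence

1


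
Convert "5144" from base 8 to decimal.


Input: "5144" in base 8
Positional expansion:
  Digit '5' (value 5) x 8^3 = 2560
  Digit '1' (value 1) x 8^2 = 64
  Digit '4' (value 4) x 8^1 = 32
  Digit '4' (value 4) x 8^0 = 4
Sum = 2660

2660


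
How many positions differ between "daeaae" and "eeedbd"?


Comparing "daeaae" and "eeedbd" position by position:
  Position 0: 'd' vs 'e' => DIFFER
  Position 1: 'a' vs 'e' => DIFFER
  Position 2: 'e' vs 'e' => same
  Position 3: 'a' vs 'd' => DIFFER
  Position 4: 'a' vs 'b' => DIFFER
  Position 5: 'e' vs 'd' => DIFFER
Positions that differ: 5

5


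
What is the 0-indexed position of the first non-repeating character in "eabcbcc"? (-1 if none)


Input: eabcbcc
Character frequencies:
  'a': 1
  'b': 2
  'c': 3
  'e': 1
Scanning left to right for freq == 1:
  Position 0 ('e'): unique! => answer = 0

0


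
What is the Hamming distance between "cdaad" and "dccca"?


Comparing "cdaad" and "dccca" position by position:
  Position 0: 'c' vs 'd' => differ
  Position 1: 'd' vs 'c' => differ
  Position 2: 'a' vs 'c' => differ
  Position 3: 'a' vs 'c' => differ
  Position 4: 'd' vs 'a' => differ
Total differences (Hamming distance): 5

5


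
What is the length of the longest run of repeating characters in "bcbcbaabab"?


Input: "bcbcbaabab"
Scanning for longest run:
  Position 1 ('c'): new char, reset run to 1
  Position 2 ('b'): new char, reset run to 1
  Position 3 ('c'): new char, reset run to 1
  Position 4 ('b'): new char, reset run to 1
  Position 5 ('a'): new char, reset run to 1
  Position 6 ('a'): continues run of 'a', length=2
  Position 7 ('b'): new char, reset run to 1
  Position 8 ('a'): new char, reset run to 1
  Position 9 ('b'): new char, reset run to 1
Longest run: 'a' with length 2

2


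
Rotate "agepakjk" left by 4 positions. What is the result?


Input: "agepakjk", rotate left by 4
First 4 characters: "agep"
Remaining characters: "akjk"
Concatenate remaining + first: "akjk" + "agep" = "akjkagep"

akjkagep


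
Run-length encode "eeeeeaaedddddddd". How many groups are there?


Input: eeeeeaaedddddddd
Scanning for consecutive runs:
  Group 1: 'e' x 5 (positions 0-4)
  Group 2: 'a' x 2 (positions 5-6)
  Group 3: 'e' x 1 (positions 7-7)
  Group 4: 'd' x 8 (positions 8-15)
Total groups: 4

4


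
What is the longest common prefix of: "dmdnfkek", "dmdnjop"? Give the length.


Words: dmdnfkek, dmdnjop
  Position 0: all 'd' => match
  Position 1: all 'm' => match
  Position 2: all 'd' => match
  Position 3: all 'n' => match
  Position 4: ('f', 'j') => mismatch, stop
LCP = "dmdn" (length 4)

4


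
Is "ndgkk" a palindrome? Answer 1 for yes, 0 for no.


Input: ndgkk
Reversed: kkgdn
  Compare pos 0 ('n') with pos 4 ('k'): MISMATCH
  Compare pos 1 ('d') with pos 3 ('k'): MISMATCH
Result: not a palindrome

0


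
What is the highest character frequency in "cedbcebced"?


Input: cedbcebced
Character counts:
  'b': 2
  'c': 3
  'd': 2
  'e': 3
Maximum frequency: 3

3


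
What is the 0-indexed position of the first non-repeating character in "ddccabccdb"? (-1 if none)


Input: ddccabccdb
Character frequencies:
  'a': 1
  'b': 2
  'c': 4
  'd': 3
Scanning left to right for freq == 1:
  Position 0 ('d'): freq=3, skip
  Position 1 ('d'): freq=3, skip
  Position 2 ('c'): freq=4, skip
  Position 3 ('c'): freq=4, skip
  Position 4 ('a'): unique! => answer = 4

4


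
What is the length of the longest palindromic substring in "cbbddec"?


Input: "cbbddec"
Checking substrings for palindromes:
  [1:3] "bb" (len 2) => palindrome
  [3:5] "dd" (len 2) => palindrome
Longest palindromic substring: "bb" with length 2

2


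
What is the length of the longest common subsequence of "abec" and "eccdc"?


LCS of "abec" and "eccdc"
DP table:
           e    c    c    d    c
      0    0    0    0    0    0
  a   0    0    0    0    0    0
  b   0    0    0    0    0    0
  e   0    1    1    1    1    1
  c   0    1    2    2    2    2
LCS length = dp[4][5] = 2

2


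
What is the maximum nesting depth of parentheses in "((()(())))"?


Input: "((()(())))"
Tracking depth:
  Position 0 '(': depth becomes 1
  Position 1 '(': depth becomes 2
  Position 2 '(': depth becomes 3
  Position 3 ')': depth becomes 2
  Position 4 '(': depth becomes 3
  Position 5 '(': depth becomes 4
  Position 6 ')': depth becomes 3
  Position 7 ')': depth becomes 2
  Position 8 ')': depth becomes 1
  Position 9 ')': depth becomes 0
Maximum depth reached: 4

4


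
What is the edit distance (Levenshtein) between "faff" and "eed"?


Computing edit distance: "faff" -> "eed"
DP table:
           e    e    d
      0    1    2    3
  f   1    1    2    3
  a   2    2    2    3
  f   3    3    3    3
  f   4    4    4    4
Edit distance = dp[4][3] = 4

4


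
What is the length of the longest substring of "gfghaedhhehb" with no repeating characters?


Input: "gfghaedhhehb"
Sliding window (track last position of each char):
  Position 0 ('g'): window [0,0] length 1 -- new best
  Position 1 ('f'): window [0,1] length 2 -- new best
  Position 2 ('g'): repeat (last at 0), move window start to 1
  Position 2 ('g'): window [1,2] length 2
  Position 3 ('h'): window [1,3] length 3 -- new best
  Position 4 ('a'): window [1,4] length 4 -- new best
  Position 5 ('e'): window [1,5] length 5 -- new best
  Position 6 ('d'): window [1,6] length 6 -- new best
  Position 7 ('h'): repeat (last at 3), move window start to 4
  Position 7 ('h'): window [4,7] length 4
  Position 8 ('h'): repeat (last at 7), move window start to 8
  Position 8 ('h'): window [8,8] length 1
  Position 9 ('e'): window [8,9] length 2
  Position 10 ('h'): repeat (last at 8), move window start to 9
  Position 10 ('h'): window [9,10] length 2
  Position 11 ('b'): window [9,11] length 3
Longest substring with no repeats: "fghaed" with length 6

6


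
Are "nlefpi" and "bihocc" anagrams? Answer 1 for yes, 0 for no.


Strings: "nlefpi", "bihocc"
Sorted first:  efilnp
Sorted second: bcchio
Differ at position 0: 'e' vs 'b' => not anagrams

0


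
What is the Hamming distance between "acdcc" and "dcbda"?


Comparing "acdcc" and "dcbda" position by position:
  Position 0: 'a' vs 'd' => differ
  Position 1: 'c' vs 'c' => same
  Position 2: 'd' vs 'b' => differ
  Position 3: 'c' vs 'd' => differ
  Position 4: 'c' vs 'a' => differ
Total differences (Hamming distance): 4

4


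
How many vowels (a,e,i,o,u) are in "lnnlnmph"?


Input: lnnlnmph
Checking each character:
  'l' at position 0: consonant
  'n' at position 1: consonant
  'n' at position 2: consonant
  'l' at position 3: consonant
  'n' at position 4: consonant
  'm' at position 5: consonant
  'p' at position 6: consonant
  'h' at position 7: consonant
Total vowels: 0

0


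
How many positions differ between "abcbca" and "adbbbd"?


Comparing "abcbca" and "adbbbd" position by position:
  Position 0: 'a' vs 'a' => same
  Position 1: 'b' vs 'd' => DIFFER
  Position 2: 'c' vs 'b' => DIFFER
  Position 3: 'b' vs 'b' => same
  Position 4: 'c' vs 'b' => DIFFER
  Position 5: 'a' vs 'd' => DIFFER
Positions that differ: 4

4


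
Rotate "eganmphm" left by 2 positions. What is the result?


Input: "eganmphm", rotate left by 2
First 2 characters: "eg"
Remaining characters: "anmphm"
Concatenate remaining + first: "anmphm" + "eg" = "anmphmeg"

anmphmeg


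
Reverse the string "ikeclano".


Input: ikeclano
Reading characters right to left:
  Position 7: 'o'
  Position 6: 'n'
  Position 5: 'a'
  Position 4: 'l'
  Position 3: 'c'
  Position 2: 'e'
  Position 1: 'k'
  Position 0: 'i'
Reversed: onalceki

onalceki


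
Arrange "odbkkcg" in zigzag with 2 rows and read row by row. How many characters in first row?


Zigzag "odbkkcg" into 2 rows:
Placing characters:
  'o' => row 0
  'd' => row 1
  'b' => row 0
  'k' => row 1
  'k' => row 0
  'c' => row 1
  'g' => row 0
Rows:
  Row 0: "obkg"
  Row 1: "dkc"
First row length: 4

4


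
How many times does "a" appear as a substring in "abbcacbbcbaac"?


Searching for "a" in "abbcacbbcbaac"
Scanning each position:
  Position 0: "a" => MATCH
  Position 1: "b" => no
  Position 2: "b" => no
  Position 3: "c" => no
  Position 4: "a" => MATCH
  Position 5: "c" => no
  Position 6: "b" => no
  Position 7: "b" => no
  Position 8: "c" => no
  Position 9: "b" => no
  Position 10: "a" => MATCH
  Position 11: "a" => MATCH
  Position 12: "c" => no
Total occurrences: 4

4


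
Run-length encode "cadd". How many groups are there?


Input: cadd
Scanning for consecutive runs:
  Group 1: 'c' x 1 (positions 0-0)
  Group 2: 'a' x 1 (positions 1-1)
  Group 3: 'd' x 2 (positions 2-3)
Total groups: 3

3


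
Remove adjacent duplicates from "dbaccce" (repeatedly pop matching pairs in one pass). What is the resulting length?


Input: dbaccce
Stack-based adjacent duplicate removal:
  Read 'd': push. Stack: d
  Read 'b': push. Stack: db
  Read 'a': push. Stack: dba
  Read 'c': push. Stack: dbac
  Read 'c': matches stack top 'c' => pop. Stack: dba
  Read 'c': push. Stack: dbac
  Read 'e': push. Stack: dbace
Final stack: "dbace" (length 5)

5


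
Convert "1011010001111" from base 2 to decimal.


Input: "1011010001111" in base 2
Positional expansion:
  Digit '1' (value 1) x 2^12 = 4096
  Digit '0' (value 0) x 2^11 = 0
  Digit '1' (value 1) x 2^10 = 1024
  Digit '1' (value 1) x 2^9 = 512
  Digit '0' (value 0) x 2^8 = 0
  Digit '1' (value 1) x 2^7 = 128
  Digit '0' (value 0) x 2^6 = 0
  Digit '0' (value 0) x 2^5 = 0
  Digit '0' (value 0) x 2^4 = 0
  Digit '1' (value 1) x 2^3 = 8
  Digit '1' (value 1) x 2^2 = 4
  Digit '1' (value 1) x 2^1 = 2
  Digit '1' (value 1) x 2^0 = 1
Sum = 5775

5775


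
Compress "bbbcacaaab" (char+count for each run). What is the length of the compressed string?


Input: bbbcacaaab
Runs:
  'b' x 3 => "b3"
  'c' x 1 => "c1"
  'a' x 1 => "a1"
  'c' x 1 => "c1"
  'a' x 3 => "a3"
  'b' x 1 => "b1"
Compressed: "b3c1a1c1a3b1"
Compressed length: 12

12


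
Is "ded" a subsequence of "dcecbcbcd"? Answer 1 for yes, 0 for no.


Check if "ded" is a subsequence of "dcecbcbcd"
Greedy scan:
  Position 0 ('d'): matches sub[0] = 'd'
  Position 1 ('c'): no match needed
  Position 2 ('e'): matches sub[1] = 'e'
  Position 3 ('c'): no match needed
  Position 4 ('b'): no match needed
  Position 5 ('c'): no match needed
  Position 6 ('b'): no match needed
  Position 7 ('c'): no match needed
  Position 8 ('d'): matches sub[2] = 'd'
All 3 characters matched => is a subsequence

1


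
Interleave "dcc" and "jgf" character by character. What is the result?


Interleaving "dcc" and "jgf":
  Position 0: 'd' from first, 'j' from second => "dj"
  Position 1: 'c' from first, 'g' from second => "cg"
  Position 2: 'c' from first, 'f' from second => "cf"
Result: djcgcf

djcgcf


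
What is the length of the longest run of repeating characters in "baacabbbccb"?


Input: "baacabbbccb"
Scanning for longest run:
  Position 1 ('a'): new char, reset run to 1
  Position 2 ('a'): continues run of 'a', length=2
  Position 3 ('c'): new char, reset run to 1
  Position 4 ('a'): new char, reset run to 1
  Position 5 ('b'): new char, reset run to 1
  Position 6 ('b'): continues run of 'b', length=2
  Position 7 ('b'): continues run of 'b', length=3
  Position 8 ('c'): new char, reset run to 1
  Position 9 ('c'): continues run of 'c', length=2
  Position 10 ('b'): new char, reset run to 1
Longest run: 'b' with length 3

3


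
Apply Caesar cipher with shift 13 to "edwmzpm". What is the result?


Caesar cipher: shift "edwmzpm" by 13
  'e' (pos 4) + 13 = pos 17 = 'r'
  'd' (pos 3) + 13 = pos 16 = 'q'
  'w' (pos 22) + 13 = pos 9 = 'j'
  'm' (pos 12) + 13 = pos 25 = 'z'
  'z' (pos 25) + 13 = pos 12 = 'm'
  'p' (pos 15) + 13 = pos 2 = 'c'
  'm' (pos 12) + 13 = pos 25 = 'z'
Result: rqjzmcz

rqjzmcz


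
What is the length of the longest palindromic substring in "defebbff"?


Input: "defebbff"
Checking substrings for palindromes:
  [1:4] "efe" (len 3) => palindrome
  [4:6] "bb" (len 2) => palindrome
  [6:8] "ff" (len 2) => palindrome
Longest palindromic substring: "efe" with length 3

3


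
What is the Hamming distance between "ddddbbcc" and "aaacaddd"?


Comparing "ddddbbcc" and "aaacaddd" position by position:
  Position 0: 'd' vs 'a' => differ
  Position 1: 'd' vs 'a' => differ
  Position 2: 'd' vs 'a' => differ
  Position 3: 'd' vs 'c' => differ
  Position 4: 'b' vs 'a' => differ
  Position 5: 'b' vs 'd' => differ
  Position 6: 'c' vs 'd' => differ
  Position 7: 'c' vs 'd' => differ
Total differences (Hamming distance): 8

8


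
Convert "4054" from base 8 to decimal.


Input: "4054" in base 8
Positional expansion:
  Digit '4' (value 4) x 8^3 = 2048
  Digit '0' (value 0) x 8^2 = 0
  Digit '5' (value 5) x 8^1 = 40
  Digit '4' (value 4) x 8^0 = 4
Sum = 2092

2092


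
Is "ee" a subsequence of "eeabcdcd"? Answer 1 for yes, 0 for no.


Check if "ee" is a subsequence of "eeabcdcd"
Greedy scan:
  Position 0 ('e'): matches sub[0] = 'e'
  Position 1 ('e'): matches sub[1] = 'e'
  Position 2 ('a'): no match needed
  Position 3 ('b'): no match needed
  Position 4 ('c'): no match needed
  Position 5 ('d'): no match needed
  Position 6 ('c'): no match needed
  Position 7 ('d'): no match needed
All 2 characters matched => is a subsequence

1


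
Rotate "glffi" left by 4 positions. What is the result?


Input: "glffi", rotate left by 4
First 4 characters: "glff"
Remaining characters: "i"
Concatenate remaining + first: "i" + "glff" = "iglff"

iglff


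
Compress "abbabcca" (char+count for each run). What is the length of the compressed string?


Input: abbabcca
Runs:
  'a' x 1 => "a1"
  'b' x 2 => "b2"
  'a' x 1 => "a1"
  'b' x 1 => "b1"
  'c' x 2 => "c2"
  'a' x 1 => "a1"
Compressed: "a1b2a1b1c2a1"
Compressed length: 12

12


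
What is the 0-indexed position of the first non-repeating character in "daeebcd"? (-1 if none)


Input: daeebcd
Character frequencies:
  'a': 1
  'b': 1
  'c': 1
  'd': 2
  'e': 2
Scanning left to right for freq == 1:
  Position 0 ('d'): freq=2, skip
  Position 1 ('a'): unique! => answer = 1

1


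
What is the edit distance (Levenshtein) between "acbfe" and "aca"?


Computing edit distance: "acbfe" -> "aca"
DP table:
           a    c    a
      0    1    2    3
  a   1    0    1    2
  c   2    1    0    1
  b   3    2    1    1
  f   4    3    2    2
  e   5    4    3    3
Edit distance = dp[5][3] = 3

3


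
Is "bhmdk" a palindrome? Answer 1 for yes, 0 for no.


Input: bhmdk
Reversed: kdmhb
  Compare pos 0 ('b') with pos 4 ('k'): MISMATCH
  Compare pos 1 ('h') with pos 3 ('d'): MISMATCH
Result: not a palindrome

0


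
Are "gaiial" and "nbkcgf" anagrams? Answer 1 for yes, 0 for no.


Strings: "gaiial", "nbkcgf"
Sorted first:  aagiil
Sorted second: bcfgkn
Differ at position 0: 'a' vs 'b' => not anagrams

0


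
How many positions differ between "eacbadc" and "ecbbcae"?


Comparing "eacbadc" and "ecbbcae" position by position:
  Position 0: 'e' vs 'e' => same
  Position 1: 'a' vs 'c' => DIFFER
  Position 2: 'c' vs 'b' => DIFFER
  Position 3: 'b' vs 'b' => same
  Position 4: 'a' vs 'c' => DIFFER
  Position 5: 'd' vs 'a' => DIFFER
  Position 6: 'c' vs 'e' => DIFFER
Positions that differ: 5

5


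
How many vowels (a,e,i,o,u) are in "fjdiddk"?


Input: fjdiddk
Checking each character:
  'f' at position 0: consonant
  'j' at position 1: consonant
  'd' at position 2: consonant
  'i' at position 3: vowel (running total: 1)
  'd' at position 4: consonant
  'd' at position 5: consonant
  'k' at position 6: consonant
Total vowels: 1

1


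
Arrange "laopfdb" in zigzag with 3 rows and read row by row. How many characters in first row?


Zigzag "laopfdb" into 3 rows:
Placing characters:
  'l' => row 0
  'a' => row 1
  'o' => row 2
  'p' => row 1
  'f' => row 0
  'd' => row 1
  'b' => row 2
Rows:
  Row 0: "lf"
  Row 1: "apd"
  Row 2: "ob"
First row length: 2

2


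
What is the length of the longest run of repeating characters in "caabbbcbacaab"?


Input: "caabbbcbacaab"
Scanning for longest run:
  Position 1 ('a'): new char, reset run to 1
  Position 2 ('a'): continues run of 'a', length=2
  Position 3 ('b'): new char, reset run to 1
  Position 4 ('b'): continues run of 'b', length=2
  Position 5 ('b'): continues run of 'b', length=3
  Position 6 ('c'): new char, reset run to 1
  Position 7 ('b'): new char, reset run to 1
  Position 8 ('a'): new char, reset run to 1
  Position 9 ('c'): new char, reset run to 1
  Position 10 ('a'): new char, reset run to 1
  Position 11 ('a'): continues run of 'a', length=2
  Position 12 ('b'): new char, reset run to 1
Longest run: 'b' with length 3

3


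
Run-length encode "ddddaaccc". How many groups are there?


Input: ddddaaccc
Scanning for consecutive runs:
  Group 1: 'd' x 4 (positions 0-3)
  Group 2: 'a' x 2 (positions 4-5)
  Group 3: 'c' x 3 (positions 6-8)
Total groups: 3

3


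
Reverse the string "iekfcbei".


Input: iekfcbei
Reading characters right to left:
  Position 7: 'i'
  Position 6: 'e'
  Position 5: 'b'
  Position 4: 'c'
  Position 3: 'f'
  Position 2: 'k'
  Position 1: 'e'
  Position 0: 'i'
Reversed: iebcfkei

iebcfkei


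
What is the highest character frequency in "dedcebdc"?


Input: dedcebdc
Character counts:
  'b': 1
  'c': 2
  'd': 3
  'e': 2
Maximum frequency: 3

3


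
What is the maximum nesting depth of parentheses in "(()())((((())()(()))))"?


Input: "(()())((((())()(()))))"
Tracking depth:
  Position 0 '(': depth becomes 1
  Position 1 '(': depth becomes 2
  Position 2 ')': depth becomes 1
  Position 3 '(': depth becomes 2
  Position 4 ')': depth becomes 1
  Position 5 ')': depth becomes 0
  Position 6 '(': depth becomes 1
  Position 7 '(': depth becomes 2
  Position 8 '(': depth becomes 3
  Position 9 '(': depth becomes 4
  Position 10 '(': depth becomes 5
  Position 11 ')': depth becomes 4
  Position 12 ')': depth becomes 3
  Position 13 '(': depth becomes 4
  Position 14 ')': depth becomes 3
  Position 15 '(': depth becomes 4
  Position 16 '(': depth becomes 5
  Position 17 ')': depth becomes 4
  Position 18 ')': depth becomes 3
  Position 19 ')': depth becomes 2
  Position 20 ')': depth becomes 1
  Position 21 ')': depth becomes 0
Maximum depth reached: 5

5


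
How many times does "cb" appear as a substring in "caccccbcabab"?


Searching for "cb" in "caccccbcabab"
Scanning each position:
  Position 0: "ca" => no
  Position 1: "ac" => no
  Position 2: "cc" => no
  Position 3: "cc" => no
  Position 4: "cc" => no
  Position 5: "cb" => MATCH
  Position 6: "bc" => no
  Position 7: "ca" => no
  Position 8: "ab" => no
  Position 9: "ba" => no
  Position 10: "ab" => no
Total occurrences: 1

1


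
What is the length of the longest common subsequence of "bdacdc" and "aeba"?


LCS of "bdacdc" and "aeba"
DP table:
           a    e    b    a
      0    0    0    0    0
  b   0    0    0    1    1
  d   0    0    0    1    1
  a   0    1    1    1    2
  c   0    1    1    1    2
  d   0    1    1    1    2
  c   0    1    1    1    2
LCS length = dp[6][4] = 2

2


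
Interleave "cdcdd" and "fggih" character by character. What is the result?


Interleaving "cdcdd" and "fggih":
  Position 0: 'c' from first, 'f' from second => "cf"
  Position 1: 'd' from first, 'g' from second => "dg"
  Position 2: 'c' from first, 'g' from second => "cg"
  Position 3: 'd' from first, 'i' from second => "di"
  Position 4: 'd' from first, 'h' from second => "dh"
Result: cfdgcgdidh

cfdgcgdidh


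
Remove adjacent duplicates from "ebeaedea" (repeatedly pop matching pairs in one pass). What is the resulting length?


Input: ebeaedea
Stack-based adjacent duplicate removal:
  Read 'e': push. Stack: e
  Read 'b': push. Stack: eb
  Read 'e': push. Stack: ebe
  Read 'a': push. Stack: ebea
  Read 'e': push. Stack: ebeae
  Read 'd': push. Stack: ebeaed
  Read 'e': push. Stack: ebeaede
  Read 'a': push. Stack: ebeaedea
Final stack: "ebeaedea" (length 8)

8


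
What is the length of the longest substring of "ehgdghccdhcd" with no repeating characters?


Input: "ehgdghccdhcd"
Sliding window (track last position of each char):
  Position 0 ('e'): window [0,0] length 1 -- new best
  Position 1 ('h'): window [0,1] length 2 -- new best
  Position 2 ('g'): window [0,2] length 3 -- new best
  Position 3 ('d'): window [0,3] length 4 -- new best
  Position 4 ('g'): repeat (last at 2), move window start to 3
  Position 4 ('g'): window [3,4] length 2
  Position 5 ('h'): window [3,5] length 3
  Position 6 ('c'): window [3,6] length 4
  Position 7 ('c'): repeat (last at 6), move window start to 7
  Position 7 ('c'): window [7,7] length 1
  Position 8 ('d'): window [7,8] length 2
  Position 9 ('h'): window [7,9] length 3
  Position 10 ('c'): repeat (last at 7), move window start to 8
  Position 10 ('c'): window [8,10] length 3
  Position 11 ('d'): repeat (last at 8), move window start to 9
  Position 11 ('d'): window [9,11] length 3
Longest substring with no repeats: "ehgd" with length 4

4


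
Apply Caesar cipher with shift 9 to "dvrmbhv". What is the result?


Caesar cipher: shift "dvrmbhv" by 9
  'd' (pos 3) + 9 = pos 12 = 'm'
  'v' (pos 21) + 9 = pos 4 = 'e'
  'r' (pos 17) + 9 = pos 0 = 'a'
  'm' (pos 12) + 9 = pos 21 = 'v'
  'b' (pos 1) + 9 = pos 10 = 'k'
  'h' (pos 7) + 9 = pos 16 = 'q'
  'v' (pos 21) + 9 = pos 4 = 'e'
Result: meavkqe

meavkqe


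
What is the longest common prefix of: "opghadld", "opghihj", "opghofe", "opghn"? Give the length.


Words: opghadld, opghihj, opghofe, opghn
  Position 0: all 'o' => match
  Position 1: all 'p' => match
  Position 2: all 'g' => match
  Position 3: all 'h' => match
  Position 4: ('a', 'i', 'o', 'n') => mismatch, stop
LCP = "opgh" (length 4)

4


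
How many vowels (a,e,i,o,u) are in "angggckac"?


Input: angggckac
Checking each character:
  'a' at position 0: vowel (running total: 1)
  'n' at position 1: consonant
  'g' at position 2: consonant
  'g' at position 3: consonant
  'g' at position 4: consonant
  'c' at position 5: consonant
  'k' at position 6: consonant
  'a' at position 7: vowel (running total: 2)
  'c' at position 8: consonant
Total vowels: 2

2


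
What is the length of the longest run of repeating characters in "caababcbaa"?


Input: "caababcbaa"
Scanning for longest run:
  Position 1 ('a'): new char, reset run to 1
  Position 2 ('a'): continues run of 'a', length=2
  Position 3 ('b'): new char, reset run to 1
  Position 4 ('a'): new char, reset run to 1
  Position 5 ('b'): new char, reset run to 1
  Position 6 ('c'): new char, reset run to 1
  Position 7 ('b'): new char, reset run to 1
  Position 8 ('a'): new char, reset run to 1
  Position 9 ('a'): continues run of 'a', length=2
Longest run: 'a' with length 2

2


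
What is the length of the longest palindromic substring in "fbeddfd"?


Input: "fbeddfd"
Checking substrings for palindromes:
  [4:7] "dfd" (len 3) => palindrome
  [3:5] "dd" (len 2) => palindrome
Longest palindromic substring: "dfd" with length 3

3


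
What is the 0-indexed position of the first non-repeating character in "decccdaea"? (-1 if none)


Input: decccdaea
Character frequencies:
  'a': 2
  'c': 3
  'd': 2
  'e': 2
Scanning left to right for freq == 1:
  Position 0 ('d'): freq=2, skip
  Position 1 ('e'): freq=2, skip
  Position 2 ('c'): freq=3, skip
  Position 3 ('c'): freq=3, skip
  Position 4 ('c'): freq=3, skip
  Position 5 ('d'): freq=2, skip
  Position 6 ('a'): freq=2, skip
  Position 7 ('e'): freq=2, skip
  Position 8 ('a'): freq=2, skip
  No unique character found => answer = -1

-1


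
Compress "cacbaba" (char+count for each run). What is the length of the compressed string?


Input: cacbaba
Runs:
  'c' x 1 => "c1"
  'a' x 1 => "a1"
  'c' x 1 => "c1"
  'b' x 1 => "b1"
  'a' x 1 => "a1"
  'b' x 1 => "b1"
  'a' x 1 => "a1"
Compressed: "c1a1c1b1a1b1a1"
Compressed length: 14

14


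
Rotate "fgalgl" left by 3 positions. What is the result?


Input: "fgalgl", rotate left by 3
First 3 characters: "fga"
Remaining characters: "lgl"
Concatenate remaining + first: "lgl" + "fga" = "lglfga"

lglfga


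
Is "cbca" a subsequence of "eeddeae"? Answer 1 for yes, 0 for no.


Check if "cbca" is a subsequence of "eeddeae"
Greedy scan:
  Position 0 ('e'): no match needed
  Position 1 ('e'): no match needed
  Position 2 ('d'): no match needed
  Position 3 ('d'): no match needed
  Position 4 ('e'): no match needed
  Position 5 ('a'): no match needed
  Position 6 ('e'): no match needed
Only matched 0/4 characters => not a subsequence

0


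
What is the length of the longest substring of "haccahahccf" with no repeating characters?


Input: "haccahahccf"
Sliding window (track last position of each char):
  Position 0 ('h'): window [0,0] length 1 -- new best
  Position 1 ('a'): window [0,1] length 2 -- new best
  Position 2 ('c'): window [0,2] length 3 -- new best
  Position 3 ('c'): repeat (last at 2), move window start to 3
  Position 3 ('c'): window [3,3] length 1
  Position 4 ('a'): window [3,4] length 2
  Position 5 ('h'): window [3,5] length 3
  Position 6 ('a'): repeat (last at 4), move window start to 5
  Position 6 ('a'): window [5,6] length 2
  Position 7 ('h'): repeat (last at 5), move window start to 6
  Position 7 ('h'): window [6,7] length 2
  Position 8 ('c'): window [6,8] length 3
  Position 9 ('c'): repeat (last at 8), move window start to 9
  Position 9 ('c'): window [9,9] length 1
  Position 10 ('f'): window [9,10] length 2
Longest substring with no repeats: "hac" with length 3

3


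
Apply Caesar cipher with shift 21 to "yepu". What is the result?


Caesar cipher: shift "yepu" by 21
  'y' (pos 24) + 21 = pos 19 = 't'
  'e' (pos 4) + 21 = pos 25 = 'z'
  'p' (pos 15) + 21 = pos 10 = 'k'
  'u' (pos 20) + 21 = pos 15 = 'p'
Result: tzkp

tzkp


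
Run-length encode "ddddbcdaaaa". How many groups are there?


Input: ddddbcdaaaa
Scanning for consecutive runs:
  Group 1: 'd' x 4 (positions 0-3)
  Group 2: 'b' x 1 (positions 4-4)
  Group 3: 'c' x 1 (positions 5-5)
  Group 4: 'd' x 1 (positions 6-6)
  Group 5: 'a' x 4 (positions 7-10)
Total groups: 5

5


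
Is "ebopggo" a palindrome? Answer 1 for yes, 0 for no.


Input: ebopggo
Reversed: oggpobe
  Compare pos 0 ('e') with pos 6 ('o'): MISMATCH
  Compare pos 1 ('b') with pos 5 ('g'): MISMATCH
  Compare pos 2 ('o') with pos 4 ('g'): MISMATCH
Result: not a palindrome

0


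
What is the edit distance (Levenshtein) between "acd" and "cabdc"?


Computing edit distance: "acd" -> "cabdc"
DP table:
           c    a    b    d    c
      0    1    2    3    4    5
  a   1    1    1    2    3    4
  c   2    1    2    2    3    3
  d   3    2    2    3    2    3
Edit distance = dp[3][5] = 3

3


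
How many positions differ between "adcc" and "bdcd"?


Comparing "adcc" and "bdcd" position by position:
  Position 0: 'a' vs 'b' => DIFFER
  Position 1: 'd' vs 'd' => same
  Position 2: 'c' vs 'c' => same
  Position 3: 'c' vs 'd' => DIFFER
Positions that differ: 2

2


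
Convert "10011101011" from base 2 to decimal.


Input: "10011101011" in base 2
Positional expansion:
  Digit '1' (value 1) x 2^10 = 1024
  Digit '0' (value 0) x 2^9 = 0
  Digit '0' (value 0) x 2^8 = 0
  Digit '1' (value 1) x 2^7 = 128
  Digit '1' (value 1) x 2^6 = 64
  Digit '1' (value 1) x 2^5 = 32
  Digit '0' (value 0) x 2^4 = 0
  Digit '1' (value 1) x 2^3 = 8
  Digit '0' (value 0) x 2^2 = 0
  Digit '1' (value 1) x 2^1 = 2
  Digit '1' (value 1) x 2^0 = 1
Sum = 1259

1259


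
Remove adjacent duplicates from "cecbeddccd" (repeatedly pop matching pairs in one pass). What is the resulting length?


Input: cecbeddccd
Stack-based adjacent duplicate removal:
  Read 'c': push. Stack: c
  Read 'e': push. Stack: ce
  Read 'c': push. Stack: cec
  Read 'b': push. Stack: cecb
  Read 'e': push. Stack: cecbe
  Read 'd': push. Stack: cecbed
  Read 'd': matches stack top 'd' => pop. Stack: cecbe
  Read 'c': push. Stack: cecbec
  Read 'c': matches stack top 'c' => pop. Stack: cecbe
  Read 'd': push. Stack: cecbed
Final stack: "cecbed" (length 6)

6


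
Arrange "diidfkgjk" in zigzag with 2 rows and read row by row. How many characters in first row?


Zigzag "diidfkgjk" into 2 rows:
Placing characters:
  'd' => row 0
  'i' => row 1
  'i' => row 0
  'd' => row 1
  'f' => row 0
  'k' => row 1
  'g' => row 0
  'j' => row 1
  'k' => row 0
Rows:
  Row 0: "difgk"
  Row 1: "idkj"
First row length: 5

5


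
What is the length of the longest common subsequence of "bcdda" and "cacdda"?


LCS of "bcdda" and "cacdda"
DP table:
           c    a    c    d    d    a
      0    0    0    0    0    0    0
  b   0    0    0    0    0    0    0
  c   0    1    1    1    1    1    1
  d   0    1    1    1    2    2    2
  d   0    1    1    1    2    3    3
  a   0    1    2    2    2    3    4
LCS length = dp[5][6] = 4

4


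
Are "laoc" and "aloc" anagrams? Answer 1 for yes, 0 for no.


Strings: "laoc", "aloc"
Sorted first:  aclo
Sorted second: aclo
Sorted forms match => anagrams

1


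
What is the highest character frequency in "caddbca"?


Input: caddbca
Character counts:
  'a': 2
  'b': 1
  'c': 2
  'd': 2
Maximum frequency: 2

2


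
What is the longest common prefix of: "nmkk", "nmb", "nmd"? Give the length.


Words: nmkk, nmb, nmd
  Position 0: all 'n' => match
  Position 1: all 'm' => match
  Position 2: ('k', 'b', 'd') => mismatch, stop
LCP = "nm" (length 2)

2


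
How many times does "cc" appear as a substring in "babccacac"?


Searching for "cc" in "babccacac"
Scanning each position:
  Position 0: "ba" => no
  Position 1: "ab" => no
  Position 2: "bc" => no
  Position 3: "cc" => MATCH
  Position 4: "ca" => no
  Position 5: "ac" => no
  Position 6: "ca" => no
  Position 7: "ac" => no
Total occurrences: 1

1


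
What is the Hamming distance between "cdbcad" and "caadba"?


Comparing "cdbcad" and "caadba" position by position:
  Position 0: 'c' vs 'c' => same
  Position 1: 'd' vs 'a' => differ
  Position 2: 'b' vs 'a' => differ
  Position 3: 'c' vs 'd' => differ
  Position 4: 'a' vs 'b' => differ
  Position 5: 'd' vs 'a' => differ
Total differences (Hamming distance): 5

5


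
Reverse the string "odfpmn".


Input: odfpmn
Reading characters right to left:
  Position 5: 'n'
  Position 4: 'm'
  Position 3: 'p'
  Position 2: 'f'
  Position 1: 'd'
  Position 0: 'o'
Reversed: nmpfdo

nmpfdo


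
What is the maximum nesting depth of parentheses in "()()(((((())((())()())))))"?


Input: "()()(((((())((())()())))))"
Tracking depth:
  Position 0 '(': depth becomes 1
  Position 1 ')': depth becomes 0
  Position 2 '(': depth becomes 1
  Position 3 ')': depth becomes 0
  Position 4 '(': depth becomes 1
  Position 5 '(': depth becomes 2
  Position 6 '(': depth becomes 3
  Position 7 '(': depth becomes 4
  Position 8 '(': depth becomes 5
  Position 9 '(': depth becomes 6
  Position 10 ')': depth becomes 5
  Position 11 ')': depth becomes 4
  Position 12 '(': depth becomes 5
  Position 13 '(': depth becomes 6
  Position 14 '(': depth becomes 7
  Position 15 ')': depth becomes 6
  Position 16 ')': depth becomes 5
  Position 17 '(': depth becomes 6
  Position 18 ')': depth becomes 5
  Position 19 '(': depth becomes 6
  Position 20 ')': depth becomes 5
  Position 21 ')': depth becomes 4
  Position 22 ')': depth becomes 3
  Position 23 ')': depth becomes 2
  Position 24 ')': depth becomes 1
  Position 25 ')': depth becomes 0
Maximum depth reached: 7

7


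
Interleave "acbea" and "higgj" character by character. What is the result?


Interleaving "acbea" and "higgj":
  Position 0: 'a' from first, 'h' from second => "ah"
  Position 1: 'c' from first, 'i' from second => "ci"
  Position 2: 'b' from first, 'g' from second => "bg"
  Position 3: 'e' from first, 'g' from second => "eg"
  Position 4: 'a' from first, 'j' from second => "aj"
Result: ahcibgegaj

ahcibgegaj


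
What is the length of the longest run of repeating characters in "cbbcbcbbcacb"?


Input: "cbbcbcbbcacb"
Scanning for longest run:
  Position 1 ('b'): new char, reset run to 1
  Position 2 ('b'): continues run of 'b', length=2
  Position 3 ('c'): new char, reset run to 1
  Position 4 ('b'): new char, reset run to 1
  Position 5 ('c'): new char, reset run to 1
  Position 6 ('b'): new char, reset run to 1
  Position 7 ('b'): continues run of 'b', length=2
  Position 8 ('c'): new char, reset run to 1
  Position 9 ('a'): new char, reset run to 1
  Position 10 ('c'): new char, reset run to 1
  Position 11 ('b'): new char, reset run to 1
Longest run: 'b' with length 2

2


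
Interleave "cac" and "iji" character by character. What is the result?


Interleaving "cac" and "iji":
  Position 0: 'c' from first, 'i' from second => "ci"
  Position 1: 'a' from first, 'j' from second => "aj"
  Position 2: 'c' from first, 'i' from second => "ci"
Result: ciajci

ciajci


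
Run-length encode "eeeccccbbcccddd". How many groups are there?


Input: eeeccccbbcccddd
Scanning for consecutive runs:
  Group 1: 'e' x 3 (positions 0-2)
  Group 2: 'c' x 4 (positions 3-6)
  Group 3: 'b' x 2 (positions 7-8)
  Group 4: 'c' x 3 (positions 9-11)
  Group 5: 'd' x 3 (positions 12-14)
Total groups: 5

5


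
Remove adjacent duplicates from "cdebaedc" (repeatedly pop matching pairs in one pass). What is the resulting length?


Input: cdebaedc
Stack-based adjacent duplicate removal:
  Read 'c': push. Stack: c
  Read 'd': push. Stack: cd
  Read 'e': push. Stack: cde
  Read 'b': push. Stack: cdeb
  Read 'a': push. Stack: cdeba
  Read 'e': push. Stack: cdebae
  Read 'd': push. Stack: cdebaed
  Read 'c': push. Stack: cdebaedc
Final stack: "cdebaedc" (length 8)

8
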